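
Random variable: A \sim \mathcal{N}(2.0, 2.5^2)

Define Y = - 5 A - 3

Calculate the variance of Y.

For Y = aA + b: Var(Y) = a² * Var(A)
Var(A) = 2.5^2 = 6.25
Var(Y) = (-5)² * 6.25 = 25 * 6.25 = 156.25

156.25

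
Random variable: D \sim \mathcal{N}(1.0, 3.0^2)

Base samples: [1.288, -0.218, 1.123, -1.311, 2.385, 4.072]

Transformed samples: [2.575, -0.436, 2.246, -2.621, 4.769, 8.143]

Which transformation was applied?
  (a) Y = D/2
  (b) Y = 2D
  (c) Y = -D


Checking option (b) Y = 2D:
  D = 1.288 -> Y = 2.575 ✓
  D = -0.218 -> Y = -0.436 ✓
  D = 1.123 -> Y = 2.246 ✓
All samples match this transformation.

(b) 2D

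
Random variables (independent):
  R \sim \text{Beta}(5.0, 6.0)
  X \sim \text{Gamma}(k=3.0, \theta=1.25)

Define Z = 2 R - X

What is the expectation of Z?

E[Z] = 2*E[R] - 1*E[X]
E[R] = 0.45454545
E[X] = 3.75
E[Z] = 2*0.45454545 - 1*3.75 = -2.8409091

-2.8409091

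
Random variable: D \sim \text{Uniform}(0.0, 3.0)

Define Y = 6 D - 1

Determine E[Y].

For Y = 6D - 1:
E[Y] = 6 * E[D] - 1
E[D] = (0 + 3)/2 = 1.5
E[Y] = 6 * 1.5 - 1 = 8

8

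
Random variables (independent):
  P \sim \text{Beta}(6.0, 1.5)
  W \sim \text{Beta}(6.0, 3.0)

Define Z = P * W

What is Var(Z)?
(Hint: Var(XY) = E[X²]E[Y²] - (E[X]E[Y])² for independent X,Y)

Var(XY) = E[X²]E[Y²] - (E[X]E[Y])²
E[P] = 0.8, Var(P) = 0.018823529
E[W] = 0.66666667, Var(W) = 0.022222222
E[P²] = 0.018823529 + 0.8² = 0.65882353
E[W²] = 0.022222222 + 0.66666667² = 0.46666667
Var(Z) = 0.65882353*0.46666667 - (0.8*0.66666667)²
= 0.30745098 - 0.28444444 = 0.023006536

0.023006536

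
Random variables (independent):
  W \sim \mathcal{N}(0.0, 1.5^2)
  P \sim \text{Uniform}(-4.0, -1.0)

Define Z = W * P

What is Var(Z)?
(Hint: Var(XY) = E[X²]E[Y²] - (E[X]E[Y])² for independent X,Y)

Var(XY) = E[X²]E[Y²] - (E[X]E[Y])²
E[W] = 0, Var(W) = 2.25
E[P] = -2.5, Var(P) = 0.75
E[W²] = 2.25 + 0² = 2.25
E[P²] = 0.75 + (-2.5)² = 7
Var(Z) = 2.25*7 - (0*(-2.5))²
= 15.75 - 0 = 15.75

15.75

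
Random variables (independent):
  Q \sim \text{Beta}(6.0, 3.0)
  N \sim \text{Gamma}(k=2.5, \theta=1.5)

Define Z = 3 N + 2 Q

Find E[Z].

E[Z] = 2*E[Q] + 3*E[N]
E[Q] = 0.66666667
E[N] = 3.75
E[Z] = 2*0.66666667 + 3*3.75 = 12.583333

12.583333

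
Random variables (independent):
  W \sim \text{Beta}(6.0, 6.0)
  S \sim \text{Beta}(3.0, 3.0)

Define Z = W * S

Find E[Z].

For independent RVs: E[XY] = E[X]*E[Y]
E[W] = 0.5
E[S] = 0.5
E[Z] = 0.5 * 0.5 = 0.25

0.25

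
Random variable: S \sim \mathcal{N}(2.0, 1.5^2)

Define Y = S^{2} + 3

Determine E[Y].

E[Y] = 1*E[S²] + 3
E[S] = 2
E[S²] = Var(S) + (E[S])² = 2.25 + 4 = 6.25
E[Y] = 1*6.25 + 3 = 9.25

9.25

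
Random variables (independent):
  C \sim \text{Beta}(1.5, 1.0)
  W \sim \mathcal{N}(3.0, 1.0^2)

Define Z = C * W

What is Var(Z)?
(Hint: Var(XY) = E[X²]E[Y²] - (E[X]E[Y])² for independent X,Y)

Var(XY) = E[X²]E[Y²] - (E[X]E[Y])²
E[C] = 0.6, Var(C) = 0.068571429
E[W] = 3, Var(W) = 1
E[C²] = 0.068571429 + 0.6² = 0.42857143
E[W²] = 1 + 3² = 10
Var(Z) = 0.42857143*10 - (0.6*3)²
= 4.2857143 - 3.24 = 1.0457143

1.0457143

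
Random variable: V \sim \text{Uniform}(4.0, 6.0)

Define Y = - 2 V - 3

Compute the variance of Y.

For Y = aV + b: Var(Y) = a² * Var(V)
Var(V) = (6 - 4)^2/12 = 0.33333333
Var(Y) = (-2)² * 0.33333333 = 4 * 0.33333333 = 1.3333333

1.3333333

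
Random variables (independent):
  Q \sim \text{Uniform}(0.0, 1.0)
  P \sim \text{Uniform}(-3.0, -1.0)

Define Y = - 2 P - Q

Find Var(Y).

For independent RVs: Var(aX + bY) = a²Var(X) + b²Var(Y)
Var(Q) = 0.083333333
Var(P) = 0.33333333
Var(Y) = (-1)²*0.083333333 + (-2)²*0.33333333
= 1*0.083333333 + 4*0.33333333 = 1.4166667

1.4166667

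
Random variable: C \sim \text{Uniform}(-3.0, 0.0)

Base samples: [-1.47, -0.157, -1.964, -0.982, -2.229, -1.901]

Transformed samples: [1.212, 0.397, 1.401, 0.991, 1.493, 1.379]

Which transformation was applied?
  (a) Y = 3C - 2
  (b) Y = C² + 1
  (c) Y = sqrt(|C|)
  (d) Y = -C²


Checking option (c) Y = sqrt(|C|):
  C = -1.47 -> Y = 1.212 ✓
  C = -0.157 -> Y = 0.397 ✓
  C = -1.964 -> Y = 1.401 ✓
All samples match this transformation.

(c) sqrt(|C|)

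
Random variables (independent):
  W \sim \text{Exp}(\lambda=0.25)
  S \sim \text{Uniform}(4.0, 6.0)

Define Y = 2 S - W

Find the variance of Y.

For independent RVs: Var(aX + bY) = a²Var(X) + b²Var(Y)
Var(W) = 16
Var(S) = 0.33333333
Var(Y) = (-1)²*16 + 2²*0.33333333
= 1*16 + 4*0.33333333 = 17.333333

17.333333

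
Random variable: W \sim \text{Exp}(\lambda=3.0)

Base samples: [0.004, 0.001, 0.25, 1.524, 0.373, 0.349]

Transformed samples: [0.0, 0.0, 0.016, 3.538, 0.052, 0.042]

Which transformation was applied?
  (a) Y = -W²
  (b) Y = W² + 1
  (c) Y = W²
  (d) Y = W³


Checking option (d) Y = W³:
  W = 0.004 -> Y = 0.0 ✓
  W = 0.001 -> Y = 0.0 ✓
  W = 0.25 -> Y = 0.016 ✓
All samples match this transformation.

(d) W³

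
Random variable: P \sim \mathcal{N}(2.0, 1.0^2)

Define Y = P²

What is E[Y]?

Using E[X²] = Var(X) + (E[X])²:
E[P] = 2
Var(P) = 1.0^2 = 1
E[P²] = 1 + 2² = 1 + 4 = 5

5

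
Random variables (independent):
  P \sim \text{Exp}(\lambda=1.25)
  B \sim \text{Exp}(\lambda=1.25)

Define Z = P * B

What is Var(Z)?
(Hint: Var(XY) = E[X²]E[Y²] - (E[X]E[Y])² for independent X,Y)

Var(XY) = E[X²]E[Y²] - (E[X]E[Y])²
E[P] = 0.8, Var(P) = 0.64
E[B] = 0.8, Var(B) = 0.64
E[P²] = 0.64 + 0.8² = 1.28
E[B²] = 0.64 + 0.8² = 1.28
Var(Z) = 1.28*1.28 - (0.8*0.8)²
= 1.6384 - 0.4096 = 1.2288

1.2288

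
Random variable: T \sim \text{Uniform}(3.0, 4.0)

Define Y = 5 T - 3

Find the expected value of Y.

For Y = 5T - 3:
E[Y] = 5 * E[T] - 3
E[T] = (3 + 4)/2 = 3.5
E[Y] = 5 * 3.5 - 3 = 14.5

14.5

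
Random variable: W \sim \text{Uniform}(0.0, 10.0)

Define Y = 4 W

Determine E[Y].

For Y = 4W:
E[Y] = 4 * E[W]
E[W] = (0 + 10)/2 = 5
E[Y] = 4 * 5 = 20

20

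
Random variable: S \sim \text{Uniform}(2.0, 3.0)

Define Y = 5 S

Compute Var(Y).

For Y = aS + b: Var(Y) = a² * Var(S)
Var(S) = (3 - 2)^2/12 = 0.083333333
Var(Y) = 5² * 0.083333333 = 25 * 0.083333333 = 2.0833333

2.0833333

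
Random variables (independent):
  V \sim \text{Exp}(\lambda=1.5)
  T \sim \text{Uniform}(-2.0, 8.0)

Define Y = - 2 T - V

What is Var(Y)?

For independent RVs: Var(aX + bY) = a²Var(X) + b²Var(Y)
Var(V) = 0.44444444
Var(T) = 8.3333333
Var(Y) = (-1)²*0.44444444 + (-2)²*8.3333333
= 1*0.44444444 + 4*8.3333333 = 33.777778

33.777778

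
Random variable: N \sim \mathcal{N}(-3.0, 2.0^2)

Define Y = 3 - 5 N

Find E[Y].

For Y = -5N + 3:
E[Y] = -5 * E[N] + 3
E[N] = -3.0 = -3
E[Y] = -5 * (-3) + 3 = 18

18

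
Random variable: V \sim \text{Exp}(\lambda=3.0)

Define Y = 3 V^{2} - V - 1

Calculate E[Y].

E[Y] = 3*E[V²] - 1*E[V] - 1
E[V] = 0.33333333
E[V²] = Var(V) + (E[V])² = 0.11111111 + 0.11111111 = 0.22222222
E[Y] = 3*0.22222222 - 1*0.33333333 - 1 = -0.66666667

-0.66666667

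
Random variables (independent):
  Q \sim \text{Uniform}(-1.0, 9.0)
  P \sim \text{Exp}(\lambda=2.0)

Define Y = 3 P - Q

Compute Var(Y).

For independent RVs: Var(aX + bY) = a²Var(X) + b²Var(Y)
Var(Q) = 8.3333333
Var(P) = 0.25
Var(Y) = (-1)²*8.3333333 + 3²*0.25
= 1*8.3333333 + 9*0.25 = 10.583333

10.583333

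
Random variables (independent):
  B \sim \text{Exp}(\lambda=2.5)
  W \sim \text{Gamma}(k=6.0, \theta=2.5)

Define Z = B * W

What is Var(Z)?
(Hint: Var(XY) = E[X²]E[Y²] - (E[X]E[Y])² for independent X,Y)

Var(XY) = E[X²]E[Y²] - (E[X]E[Y])²
E[B] = 0.4, Var(B) = 0.16
E[W] = 15, Var(W) = 37.5
E[B²] = 0.16 + 0.4² = 0.32
E[W²] = 37.5 + 15² = 262.5
Var(Z) = 0.32*262.5 - (0.4*15)²
= 84 - 36 = 48

48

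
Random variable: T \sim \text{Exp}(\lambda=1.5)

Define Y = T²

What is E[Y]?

E[T²] = Var(T) + (E[T])² = 0.44444444 + 0.44444444 = 0.88888889

0.88888889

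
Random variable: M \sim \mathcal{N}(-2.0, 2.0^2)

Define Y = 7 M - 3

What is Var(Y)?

For Y = aM + b: Var(Y) = a² * Var(M)
Var(M) = 2.0^2 = 4
Var(Y) = 7² * 4 = 49 * 4 = 196

196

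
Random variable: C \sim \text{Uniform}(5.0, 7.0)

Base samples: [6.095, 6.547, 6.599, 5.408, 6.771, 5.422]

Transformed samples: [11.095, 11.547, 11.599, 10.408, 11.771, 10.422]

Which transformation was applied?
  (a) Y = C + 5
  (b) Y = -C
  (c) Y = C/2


Checking option (a) Y = C + 5:
  C = 6.095 -> Y = 11.095 ✓
  C = 6.547 -> Y = 11.547 ✓
  C = 6.599 -> Y = 11.599 ✓
All samples match this transformation.

(a) C + 5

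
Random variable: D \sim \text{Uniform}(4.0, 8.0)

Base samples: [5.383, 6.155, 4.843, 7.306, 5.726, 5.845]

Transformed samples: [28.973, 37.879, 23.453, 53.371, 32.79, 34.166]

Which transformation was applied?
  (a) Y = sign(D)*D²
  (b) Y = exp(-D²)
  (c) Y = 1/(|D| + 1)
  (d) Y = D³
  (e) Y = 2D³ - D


Checking option (a) Y = sign(D)*D²:
  D = 5.383 -> Y = 28.973 ✓
  D = 6.155 -> Y = 37.879 ✓
  D = 4.843 -> Y = 23.453 ✓
All samples match this transformation.

(a) sign(D)*D²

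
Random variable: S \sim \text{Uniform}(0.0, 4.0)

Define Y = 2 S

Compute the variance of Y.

For Y = aS + b: Var(Y) = a² * Var(S)
Var(S) = (4 - 0)^2/12 = 1.3333333
Var(Y) = 2² * 1.3333333 = 4 * 1.3333333 = 5.3333333

5.3333333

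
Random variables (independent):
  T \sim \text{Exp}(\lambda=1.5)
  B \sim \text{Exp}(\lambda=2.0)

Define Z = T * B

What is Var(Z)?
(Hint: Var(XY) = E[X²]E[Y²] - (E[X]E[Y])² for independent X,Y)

Var(XY) = E[X²]E[Y²] - (E[X]E[Y])²
E[T] = 0.66666667, Var(T) = 0.44444444
E[B] = 0.5, Var(B) = 0.25
E[T²] = 0.44444444 + 0.66666667² = 0.88888889
E[B²] = 0.25 + 0.5² = 0.5
Var(Z) = 0.88888889*0.5 - (0.66666667*0.5)²
= 0.44444444 - 0.11111111 = 0.33333333

0.33333333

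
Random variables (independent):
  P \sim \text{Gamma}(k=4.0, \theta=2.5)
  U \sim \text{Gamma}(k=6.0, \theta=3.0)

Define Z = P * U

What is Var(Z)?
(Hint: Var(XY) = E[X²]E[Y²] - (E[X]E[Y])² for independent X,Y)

Var(XY) = E[X²]E[Y²] - (E[X]E[Y])²
E[P] = 10, Var(P) = 25
E[U] = 18, Var(U) = 54
E[P²] = 25 + 10² = 125
E[U²] = 54 + 18² = 378
Var(Z) = 125*378 - (10*18)²
= 47250 - 32400 = 14850

14850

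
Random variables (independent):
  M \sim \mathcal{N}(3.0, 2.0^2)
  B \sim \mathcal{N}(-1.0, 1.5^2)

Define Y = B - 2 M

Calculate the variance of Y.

For independent RVs: Var(aX + bY) = a²Var(X) + b²Var(Y)
Var(M) = 4
Var(B) = 2.25
Var(Y) = (-2)²*4 + 1²*2.25
= 4*4 + 1*2.25 = 18.25

18.25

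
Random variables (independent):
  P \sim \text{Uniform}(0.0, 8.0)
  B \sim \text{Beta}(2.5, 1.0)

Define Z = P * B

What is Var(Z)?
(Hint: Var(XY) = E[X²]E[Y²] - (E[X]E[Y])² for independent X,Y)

Var(XY) = E[X²]E[Y²] - (E[X]E[Y])²
E[P] = 4, Var(P) = 5.3333333
E[B] = 0.71428571, Var(B) = 0.045351474
E[P²] = 5.3333333 + 4² = 21.333333
E[B²] = 0.045351474 + 0.71428571² = 0.55555556
Var(Z) = 21.333333*0.55555556 - (4*0.71428571)²
= 11.851852 - 8.1632653 = 3.6885865

3.6885865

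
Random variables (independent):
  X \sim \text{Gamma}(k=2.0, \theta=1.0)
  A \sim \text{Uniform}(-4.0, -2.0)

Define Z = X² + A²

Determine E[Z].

E[Z] = E[X²] + E[A²]
E[X²] = Var(X) + E[X]² = 2 + 4 = 6
E[A²] = Var(A) + E[A]² = 0.33333333 + 9 = 9.3333333
E[Z] = 6 + 9.3333333 = 15.333333

15.333333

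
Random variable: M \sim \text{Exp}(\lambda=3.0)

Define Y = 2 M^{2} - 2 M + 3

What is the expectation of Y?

E[Y] = 2*E[M²] - 2*E[M] + 3
E[M] = 0.33333333
E[M²] = Var(M) + (E[M])² = 0.11111111 + 0.11111111 = 0.22222222
E[Y] = 2*0.22222222 - 2*0.33333333 + 3 = 2.7777778

2.7777778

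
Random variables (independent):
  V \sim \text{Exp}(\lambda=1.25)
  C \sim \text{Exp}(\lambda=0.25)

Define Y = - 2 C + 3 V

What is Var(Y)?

For independent RVs: Var(aX + bY) = a²Var(X) + b²Var(Y)
Var(V) = 0.64
Var(C) = 16
Var(Y) = 3²*0.64 + (-2)²*16
= 9*0.64 + 4*16 = 69.76

69.76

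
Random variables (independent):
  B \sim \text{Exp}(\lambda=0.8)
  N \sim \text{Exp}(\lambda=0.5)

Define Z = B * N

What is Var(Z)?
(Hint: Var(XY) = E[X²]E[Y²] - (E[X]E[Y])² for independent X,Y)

Var(XY) = E[X²]E[Y²] - (E[X]E[Y])²
E[B] = 1.25, Var(B) = 1.5625
E[N] = 2, Var(N) = 4
E[B²] = 1.5625 + 1.25² = 3.125
E[N²] = 4 + 2² = 8
Var(Z) = 3.125*8 - (1.25*2)²
= 25 - 6.25 = 18.75

18.75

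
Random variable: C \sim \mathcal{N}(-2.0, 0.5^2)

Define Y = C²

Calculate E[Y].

Using E[X²] = Var(X) + (E[X])²:
E[C] = -2
Var(C) = 0.5^2 = 0.25
E[C²] = 0.25 + (-2)² = 0.25 + 4 = 4.25

4.25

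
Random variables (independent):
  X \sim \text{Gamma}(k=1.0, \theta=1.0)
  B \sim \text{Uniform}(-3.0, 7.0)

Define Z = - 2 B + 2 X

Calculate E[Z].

E[Z] = 2*E[X] - 2*E[B]
E[X] = 1
E[B] = 2
E[Z] = 2*1 - 2*2 = -2

-2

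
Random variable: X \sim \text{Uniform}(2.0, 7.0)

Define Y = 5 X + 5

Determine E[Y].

For Y = 5X + 5:
E[Y] = 5 * E[X] + 5
E[X] = (2 + 7)/2 = 4.5
E[Y] = 5 * 4.5 + 5 = 27.5

27.5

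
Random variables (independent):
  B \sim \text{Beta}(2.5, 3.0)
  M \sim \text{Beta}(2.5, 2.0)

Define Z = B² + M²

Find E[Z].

E[Z] = E[B²] + E[M²]
E[B²] = Var(B) + E[B]² = 0.038143675 + 0.20661157 = 0.24475524
E[M²] = Var(M) + E[M]² = 0.044893378 + 0.30864198 = 0.35353535
E[Z] = 0.24475524 + 0.35353535 = 0.5982906

0.5982906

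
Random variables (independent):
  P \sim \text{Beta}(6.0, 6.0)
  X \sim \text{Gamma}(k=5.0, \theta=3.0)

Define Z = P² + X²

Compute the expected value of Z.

E[Z] = E[P²] + E[X²]
E[P²] = Var(P) + E[P]² = 0.019230769 + 0.25 = 0.26923077
E[X²] = Var(X) + E[X]² = 45 + 225 = 270
E[Z] = 0.26923077 + 270 = 270.26923

270.26923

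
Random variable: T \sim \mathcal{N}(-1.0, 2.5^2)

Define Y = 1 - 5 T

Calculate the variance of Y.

For Y = aT + b: Var(Y) = a² * Var(T)
Var(T) = 2.5^2 = 6.25
Var(Y) = (-5)² * 6.25 = 25 * 6.25 = 156.25

156.25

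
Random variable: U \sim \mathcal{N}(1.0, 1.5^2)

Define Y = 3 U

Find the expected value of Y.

For Y = 3U:
E[Y] = 3 * E[U]
E[U] = 1.0 = 1
E[Y] = 3 * 1 = 3

3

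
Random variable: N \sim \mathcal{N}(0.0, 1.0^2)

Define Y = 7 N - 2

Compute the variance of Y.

For Y = aN + b: Var(Y) = a² * Var(N)
Var(N) = 1.0^2 = 1
Var(Y) = 7² * 1 = 49 * 1 = 49

49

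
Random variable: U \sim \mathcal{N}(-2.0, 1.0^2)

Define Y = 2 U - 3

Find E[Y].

For Y = 2U - 3:
E[Y] = 2 * E[U] - 3
E[U] = -2.0 = -2
E[Y] = 2 * (-2) - 3 = -7

-7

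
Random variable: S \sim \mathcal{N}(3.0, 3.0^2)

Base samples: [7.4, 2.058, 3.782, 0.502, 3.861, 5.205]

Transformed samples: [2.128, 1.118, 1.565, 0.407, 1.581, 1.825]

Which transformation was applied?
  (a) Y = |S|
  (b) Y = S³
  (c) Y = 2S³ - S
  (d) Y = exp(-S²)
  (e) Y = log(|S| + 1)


Checking option (e) Y = log(|S| + 1):
  S = 7.4 -> Y = 2.128 ✓
  S = 2.058 -> Y = 1.118 ✓
  S = 3.782 -> Y = 1.565 ✓
All samples match this transformation.

(e) log(|S| + 1)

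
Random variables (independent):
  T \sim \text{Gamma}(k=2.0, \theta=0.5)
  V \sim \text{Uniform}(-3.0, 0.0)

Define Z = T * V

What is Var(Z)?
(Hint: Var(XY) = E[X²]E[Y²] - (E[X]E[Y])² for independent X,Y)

Var(XY) = E[X²]E[Y²] - (E[X]E[Y])²
E[T] = 1, Var(T) = 0.5
E[V] = -1.5, Var(V) = 0.75
E[T²] = 0.5 + 1² = 1.5
E[V²] = 0.75 + (-1.5)² = 3
Var(Z) = 1.5*3 - (1*(-1.5))²
= 4.5 - 2.25 = 2.25

2.25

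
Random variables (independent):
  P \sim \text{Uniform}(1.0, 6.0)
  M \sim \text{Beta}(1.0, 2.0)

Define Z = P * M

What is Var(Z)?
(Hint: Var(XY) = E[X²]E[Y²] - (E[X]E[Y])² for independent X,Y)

Var(XY) = E[X²]E[Y²] - (E[X]E[Y])²
E[P] = 3.5, Var(P) = 2.0833333
E[M] = 0.33333333, Var(M) = 0.055555556
E[P²] = 2.0833333 + 3.5² = 14.333333
E[M²] = 0.055555556 + 0.33333333² = 0.16666667
Var(Z) = 14.333333*0.16666667 - (3.5*0.33333333)²
= 2.3888889 - 1.3611111 = 1.0277778

1.0277778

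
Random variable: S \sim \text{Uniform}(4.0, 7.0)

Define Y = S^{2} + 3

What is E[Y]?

E[Y] = 1*E[S²] + 3
E[S] = 5.5
E[S²] = Var(S) + (E[S])² = 0.75 + 30.25 = 31
E[Y] = 1*31 + 3 = 34

34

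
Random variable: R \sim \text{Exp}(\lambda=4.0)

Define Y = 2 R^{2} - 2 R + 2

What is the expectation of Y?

E[Y] = 2*E[R²] - 2*E[R] + 2
E[R] = 0.25
E[R²] = Var(R) + (E[R])² = 0.0625 + 0.0625 = 0.125
E[Y] = 2*0.125 - 2*0.25 + 2 = 1.75

1.75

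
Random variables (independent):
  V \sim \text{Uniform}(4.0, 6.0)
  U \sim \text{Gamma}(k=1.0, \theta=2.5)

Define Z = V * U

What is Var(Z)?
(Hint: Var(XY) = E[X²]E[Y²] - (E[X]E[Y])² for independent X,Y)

Var(XY) = E[X²]E[Y²] - (E[X]E[Y])²
E[V] = 5, Var(V) = 0.33333333
E[U] = 2.5, Var(U) = 6.25
E[V²] = 0.33333333 + 5² = 25.333333
E[U²] = 6.25 + 2.5² = 12.5
Var(Z) = 25.333333*12.5 - (5*2.5)²
= 316.66667 - 156.25 = 160.41667

160.41667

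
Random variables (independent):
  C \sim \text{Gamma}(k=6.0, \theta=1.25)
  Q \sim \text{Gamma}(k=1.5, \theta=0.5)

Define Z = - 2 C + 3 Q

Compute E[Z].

E[Z] = -2*E[C] + 3*E[Q]
E[C] = 7.5
E[Q] = 0.75
E[Z] = -2*7.5 + 3*0.75 = -12.75

-12.75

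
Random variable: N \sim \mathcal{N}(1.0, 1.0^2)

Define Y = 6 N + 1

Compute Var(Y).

For Y = aN + b: Var(Y) = a² * Var(N)
Var(N) = 1.0^2 = 1
Var(Y) = 6² * 1 = 36 * 1 = 36

36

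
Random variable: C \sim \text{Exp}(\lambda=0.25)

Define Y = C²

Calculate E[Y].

Using E[X²] = Var(X) + (E[X])²:
E[C] = 4
Var(C) = 1/0.25^2 = 16
E[C²] = 16 + 4² = 16 + 16 = 32

32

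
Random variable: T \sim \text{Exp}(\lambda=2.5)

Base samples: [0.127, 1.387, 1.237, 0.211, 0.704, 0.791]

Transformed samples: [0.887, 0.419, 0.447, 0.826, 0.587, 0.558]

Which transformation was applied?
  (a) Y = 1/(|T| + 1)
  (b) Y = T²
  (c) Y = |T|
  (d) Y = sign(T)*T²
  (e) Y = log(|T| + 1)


Checking option (a) Y = 1/(|T| + 1):
  T = 0.127 -> Y = 0.887 ✓
  T = 1.387 -> Y = 0.419 ✓
  T = 1.237 -> Y = 0.447 ✓
All samples match this transformation.

(a) 1/(|T| + 1)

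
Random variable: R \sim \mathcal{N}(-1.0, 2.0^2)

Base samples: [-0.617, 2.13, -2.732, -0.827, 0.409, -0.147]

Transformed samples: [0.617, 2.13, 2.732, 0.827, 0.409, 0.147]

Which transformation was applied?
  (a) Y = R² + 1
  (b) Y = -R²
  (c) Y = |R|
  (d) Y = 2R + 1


Checking option (c) Y = |R|:
  R = -0.617 -> Y = 0.617 ✓
  R = 2.13 -> Y = 2.13 ✓
  R = -2.732 -> Y = 2.732 ✓
All samples match this transformation.

(c) |R|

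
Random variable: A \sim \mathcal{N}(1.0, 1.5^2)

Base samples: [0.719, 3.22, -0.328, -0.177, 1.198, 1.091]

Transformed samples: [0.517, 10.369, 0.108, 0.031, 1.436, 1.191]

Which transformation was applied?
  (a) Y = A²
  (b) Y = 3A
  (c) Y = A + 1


Checking option (a) Y = A²:
  A = 0.719 -> Y = 0.517 ✓
  A = 3.22 -> Y = 10.369 ✓
  A = -0.328 -> Y = 0.108 ✓
All samples match this transformation.

(a) A²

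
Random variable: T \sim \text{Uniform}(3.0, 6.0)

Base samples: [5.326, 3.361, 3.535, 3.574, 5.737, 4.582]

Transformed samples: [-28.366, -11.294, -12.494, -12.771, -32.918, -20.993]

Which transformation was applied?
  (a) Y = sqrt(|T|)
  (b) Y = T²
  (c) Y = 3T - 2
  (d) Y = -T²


Checking option (d) Y = -T²:
  T = 5.326 -> Y = -28.366 ✓
  T = 3.361 -> Y = -11.294 ✓
  T = 3.535 -> Y = -12.494 ✓
All samples match this transformation.

(d) -T²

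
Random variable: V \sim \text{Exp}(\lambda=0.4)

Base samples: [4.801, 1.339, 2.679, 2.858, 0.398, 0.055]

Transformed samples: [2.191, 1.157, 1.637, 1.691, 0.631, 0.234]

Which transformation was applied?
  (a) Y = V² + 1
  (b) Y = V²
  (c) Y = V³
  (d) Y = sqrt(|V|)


Checking option (d) Y = sqrt(|V|):
  V = 4.801 -> Y = 2.191 ✓
  V = 1.339 -> Y = 1.157 ✓
  V = 2.679 -> Y = 1.637 ✓
All samples match this transformation.

(d) sqrt(|V|)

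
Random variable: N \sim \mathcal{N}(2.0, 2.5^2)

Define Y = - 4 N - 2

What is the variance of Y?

For Y = aN + b: Var(Y) = a² * Var(N)
Var(N) = 2.5^2 = 6.25
Var(Y) = (-4)² * 6.25 = 16 * 6.25 = 100

100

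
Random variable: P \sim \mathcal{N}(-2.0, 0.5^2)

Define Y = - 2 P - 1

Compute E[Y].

For Y = -2P - 1:
E[Y] = -2 * E[P] - 1
E[P] = -2.0 = -2
E[Y] = -2 * (-2) - 1 = 3

3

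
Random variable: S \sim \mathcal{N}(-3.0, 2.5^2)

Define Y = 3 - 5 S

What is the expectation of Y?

For Y = -5S + 3:
E[Y] = -5 * E[S] + 3
E[S] = -3.0 = -3
E[Y] = -5 * (-3) + 3 = 18

18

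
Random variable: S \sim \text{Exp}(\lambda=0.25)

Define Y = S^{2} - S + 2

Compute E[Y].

E[Y] = 1*E[S²] - 1*E[S] + 2
E[S] = 4
E[S²] = Var(S) + (E[S])² = 16 + 16 = 32
E[Y] = 1*32 - 1*4 + 2 = 30

30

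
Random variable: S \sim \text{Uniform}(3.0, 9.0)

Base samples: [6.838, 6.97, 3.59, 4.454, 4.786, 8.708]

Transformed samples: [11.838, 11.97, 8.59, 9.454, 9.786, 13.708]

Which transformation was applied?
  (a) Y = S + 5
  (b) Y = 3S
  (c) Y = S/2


Checking option (a) Y = S + 5:
  S = 6.838 -> Y = 11.838 ✓
  S = 6.97 -> Y = 11.97 ✓
  S = 3.59 -> Y = 8.59 ✓
All samples match this transformation.

(a) S + 5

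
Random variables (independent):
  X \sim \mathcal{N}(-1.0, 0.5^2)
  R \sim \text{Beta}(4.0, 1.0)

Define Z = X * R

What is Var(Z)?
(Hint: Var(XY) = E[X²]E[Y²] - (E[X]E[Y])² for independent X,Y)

Var(XY) = E[X²]E[Y²] - (E[X]E[Y])²
E[X] = -1, Var(X) = 0.25
E[R] = 0.8, Var(R) = 0.026666667
E[X²] = 0.25 + (-1)² = 1.25
E[R²] = 0.026666667 + 0.8² = 0.66666667
Var(Z) = 1.25*0.66666667 - (-1*0.8)²
= 0.83333333 - 0.64 = 0.19333333

0.19333333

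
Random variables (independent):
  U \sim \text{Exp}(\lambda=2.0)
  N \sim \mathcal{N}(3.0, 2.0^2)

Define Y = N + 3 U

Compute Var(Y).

For independent RVs: Var(aX + bY) = a²Var(X) + b²Var(Y)
Var(U) = 0.25
Var(N) = 4
Var(Y) = 3²*0.25 + 1²*4
= 9*0.25 + 1*4 = 6.25

6.25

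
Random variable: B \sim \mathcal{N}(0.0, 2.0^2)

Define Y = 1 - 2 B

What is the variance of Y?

For Y = aB + b: Var(Y) = a² * Var(B)
Var(B) = 2.0^2 = 4
Var(Y) = (-2)² * 4 = 4 * 4 = 16

16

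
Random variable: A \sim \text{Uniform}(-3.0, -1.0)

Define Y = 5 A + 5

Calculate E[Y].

For Y = 5A + 5:
E[Y] = 5 * E[A] + 5
E[A] = (-3 - 1)/2 = -2
E[Y] = 5 * (-2) + 5 = -5

-5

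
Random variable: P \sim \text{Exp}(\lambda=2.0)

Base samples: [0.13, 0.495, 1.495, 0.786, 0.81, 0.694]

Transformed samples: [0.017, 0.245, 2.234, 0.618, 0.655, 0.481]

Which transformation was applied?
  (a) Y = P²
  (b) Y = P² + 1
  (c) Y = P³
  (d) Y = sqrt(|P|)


Checking option (a) Y = P²:
  P = 0.13 -> Y = 0.017 ✓
  P = 0.495 -> Y = 0.245 ✓
  P = 1.495 -> Y = 2.234 ✓
All samples match this transformation.

(a) P²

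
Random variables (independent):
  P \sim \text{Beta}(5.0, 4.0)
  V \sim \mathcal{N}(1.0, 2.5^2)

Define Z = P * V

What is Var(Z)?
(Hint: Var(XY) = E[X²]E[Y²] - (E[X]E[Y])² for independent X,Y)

Var(XY) = E[X²]E[Y²] - (E[X]E[Y])²
E[P] = 0.55555556, Var(P) = 0.024691358
E[V] = 1, Var(V) = 6.25
E[P²] = 0.024691358 + 0.55555556² = 0.33333333
E[V²] = 6.25 + 1² = 7.25
Var(Z) = 0.33333333*7.25 - (0.55555556*1)²
= 2.4166667 - 0.30864198 = 2.1080247

2.1080247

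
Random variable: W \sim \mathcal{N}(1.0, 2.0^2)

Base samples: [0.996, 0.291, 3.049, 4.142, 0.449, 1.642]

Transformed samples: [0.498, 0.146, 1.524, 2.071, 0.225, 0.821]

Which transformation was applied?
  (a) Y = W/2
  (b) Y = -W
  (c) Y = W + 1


Checking option (a) Y = W/2:
  W = 0.996 -> Y = 0.498 ✓
  W = 0.291 -> Y = 0.146 ✓
  W = 3.049 -> Y = 1.524 ✓
All samples match this transformation.

(a) W/2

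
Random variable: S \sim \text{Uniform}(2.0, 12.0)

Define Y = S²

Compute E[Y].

Using E[X²] = Var(X) + (E[X])²:
E[S] = 7
Var(S) = (12 - 2)^2/12 = 8.3333333
E[S²] = 8.3333333 + 7² = 8.3333333 + 49 = 57.333333

57.333333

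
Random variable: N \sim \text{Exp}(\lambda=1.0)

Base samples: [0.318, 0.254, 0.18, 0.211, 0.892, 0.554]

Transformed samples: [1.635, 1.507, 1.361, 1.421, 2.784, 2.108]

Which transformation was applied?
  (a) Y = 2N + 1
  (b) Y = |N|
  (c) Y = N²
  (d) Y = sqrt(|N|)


Checking option (a) Y = 2N + 1:
  N = 0.318 -> Y = 1.635 ✓
  N = 0.254 -> Y = 1.507 ✓
  N = 0.18 -> Y = 1.361 ✓
All samples match this transformation.

(a) 2N + 1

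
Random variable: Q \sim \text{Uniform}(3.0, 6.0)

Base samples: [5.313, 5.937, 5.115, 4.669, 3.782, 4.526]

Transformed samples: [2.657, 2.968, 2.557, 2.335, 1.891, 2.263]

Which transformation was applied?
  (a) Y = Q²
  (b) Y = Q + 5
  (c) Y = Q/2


Checking option (c) Y = Q/2:
  Q = 5.313 -> Y = 2.657 ✓
  Q = 5.937 -> Y = 2.968 ✓
  Q = 5.115 -> Y = 2.557 ✓
All samples match this transformation.

(c) Q/2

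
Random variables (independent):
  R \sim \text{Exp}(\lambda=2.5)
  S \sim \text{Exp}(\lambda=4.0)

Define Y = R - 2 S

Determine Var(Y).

For independent RVs: Var(aX + bY) = a²Var(X) + b²Var(Y)
Var(R) = 0.16
Var(S) = 0.0625
Var(Y) = 1²*0.16 + (-2)²*0.0625
= 1*0.16 + 4*0.0625 = 0.41

0.41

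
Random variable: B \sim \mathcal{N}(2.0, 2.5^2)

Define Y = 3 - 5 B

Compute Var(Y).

For Y = aB + b: Var(Y) = a² * Var(B)
Var(B) = 2.5^2 = 6.25
Var(Y) = (-5)² * 6.25 = 25 * 6.25 = 156.25

156.25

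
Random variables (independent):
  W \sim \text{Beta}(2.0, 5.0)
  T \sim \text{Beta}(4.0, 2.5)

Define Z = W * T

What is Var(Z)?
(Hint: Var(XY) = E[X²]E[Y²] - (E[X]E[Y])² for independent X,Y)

Var(XY) = E[X²]E[Y²] - (E[X]E[Y])²
E[W] = 0.28571429, Var(W) = 0.025510204
E[T] = 0.61538462, Var(T) = 0.031558185
E[W²] = 0.025510204 + 0.28571429² = 0.10714286
E[T²] = 0.031558185 + 0.61538462² = 0.41025641
Var(Z) = 0.10714286*0.41025641 - (0.28571429*0.61538462)²
= 0.043956044 - 0.030914141 = 0.013041903

0.013041903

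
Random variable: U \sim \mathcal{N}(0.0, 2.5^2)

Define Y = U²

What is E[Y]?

Using E[X²] = Var(X) + (E[X])²:
E[U] = 0
Var(U) = 2.5^2 = 6.25
E[U²] = 6.25 + 0² = 6.25 + 0 = 6.25

6.25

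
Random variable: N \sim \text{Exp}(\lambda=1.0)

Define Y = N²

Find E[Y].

Using E[X²] = Var(X) + (E[X])²:
E[N] = 1
Var(N) = 1/1.0^2 = 1
E[N²] = 1 + 1² = 1 + 1 = 2

2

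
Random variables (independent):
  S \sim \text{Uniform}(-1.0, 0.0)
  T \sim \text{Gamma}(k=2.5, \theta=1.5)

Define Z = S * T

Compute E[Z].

For independent RVs: E[XY] = E[X]*E[Y]
E[S] = -0.5
E[T] = 3.75
E[Z] = -0.5 * 3.75 = -1.875

-1.875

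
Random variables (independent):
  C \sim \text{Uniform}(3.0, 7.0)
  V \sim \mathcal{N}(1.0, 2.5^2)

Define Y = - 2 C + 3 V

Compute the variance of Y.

For independent RVs: Var(aX + bY) = a²Var(X) + b²Var(Y)
Var(C) = 1.3333333
Var(V) = 6.25
Var(Y) = (-2)²*1.3333333 + 3²*6.25
= 4*1.3333333 + 9*6.25 = 61.583333

61.583333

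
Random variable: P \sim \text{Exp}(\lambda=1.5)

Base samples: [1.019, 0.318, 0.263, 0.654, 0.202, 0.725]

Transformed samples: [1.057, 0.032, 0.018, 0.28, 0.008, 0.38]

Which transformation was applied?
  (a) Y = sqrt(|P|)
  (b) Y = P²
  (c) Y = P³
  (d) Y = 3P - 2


Checking option (c) Y = P³:
  P = 1.019 -> Y = 1.057 ✓
  P = 0.318 -> Y = 0.032 ✓
  P = 0.263 -> Y = 0.018 ✓
All samples match this transformation.

(c) P³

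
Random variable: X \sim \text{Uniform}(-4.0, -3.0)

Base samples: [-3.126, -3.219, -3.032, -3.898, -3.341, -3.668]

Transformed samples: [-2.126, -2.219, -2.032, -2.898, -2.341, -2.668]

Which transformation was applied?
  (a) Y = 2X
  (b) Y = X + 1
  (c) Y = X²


Checking option (b) Y = X + 1:
  X = -3.126 -> Y = -2.126 ✓
  X = -3.219 -> Y = -2.219 ✓
  X = -3.032 -> Y = -2.032 ✓
All samples match this transformation.

(b) X + 1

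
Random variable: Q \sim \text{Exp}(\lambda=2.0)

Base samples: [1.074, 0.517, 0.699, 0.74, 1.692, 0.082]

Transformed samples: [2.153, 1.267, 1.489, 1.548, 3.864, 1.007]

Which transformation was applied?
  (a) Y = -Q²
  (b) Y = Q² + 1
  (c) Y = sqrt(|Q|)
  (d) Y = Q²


Checking option (b) Y = Q² + 1:
  Q = 1.074 -> Y = 2.153 ✓
  Q = 0.517 -> Y = 1.267 ✓
  Q = 0.699 -> Y = 1.489 ✓
All samples match this transformation.

(b) Q² + 1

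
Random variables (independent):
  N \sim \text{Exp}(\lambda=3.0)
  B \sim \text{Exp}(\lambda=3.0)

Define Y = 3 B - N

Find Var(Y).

For independent RVs: Var(aX + bY) = a²Var(X) + b²Var(Y)
Var(N) = 0.11111111
Var(B) = 0.11111111
Var(Y) = (-1)²*0.11111111 + 3²*0.11111111
= 1*0.11111111 + 9*0.11111111 = 1.1111111

1.1111111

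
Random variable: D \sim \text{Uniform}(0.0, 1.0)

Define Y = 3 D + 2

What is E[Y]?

For Y = 3D + 2:
E[Y] = 3 * E[D] + 2
E[D] = (0 + 1)/2 = 0.5
E[Y] = 3 * 0.5 + 2 = 3.5

3.5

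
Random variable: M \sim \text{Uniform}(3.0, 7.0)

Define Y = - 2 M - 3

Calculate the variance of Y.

For Y = aM + b: Var(Y) = a² * Var(M)
Var(M) = (7 - 3)^2/12 = 1.3333333
Var(Y) = (-2)² * 1.3333333 = 4 * 1.3333333 = 5.3333333

5.3333333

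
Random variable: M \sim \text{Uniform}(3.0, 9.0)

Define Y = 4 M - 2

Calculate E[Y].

For Y = 4M - 2:
E[Y] = 4 * E[M] - 2
E[M] = (3 + 9)/2 = 6
E[Y] = 4 * 6 - 2 = 22

22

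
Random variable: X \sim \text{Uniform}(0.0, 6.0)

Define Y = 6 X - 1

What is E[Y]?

For Y = 6X - 1:
E[Y] = 6 * E[X] - 1
E[X] = (0 + 6)/2 = 3
E[Y] = 6 * 3 - 1 = 17

17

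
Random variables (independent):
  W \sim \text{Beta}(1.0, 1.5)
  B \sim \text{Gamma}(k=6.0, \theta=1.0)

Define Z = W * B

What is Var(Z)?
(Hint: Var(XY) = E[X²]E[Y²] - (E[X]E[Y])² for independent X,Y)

Var(XY) = E[X²]E[Y²] - (E[X]E[Y])²
E[W] = 0.4, Var(W) = 0.068571429
E[B] = 6, Var(B) = 6
E[W²] = 0.068571429 + 0.4² = 0.22857143
E[B²] = 6 + 6² = 42
Var(Z) = 0.22857143*42 - (0.4*6)²
= 9.6 - 5.76 = 3.84

3.84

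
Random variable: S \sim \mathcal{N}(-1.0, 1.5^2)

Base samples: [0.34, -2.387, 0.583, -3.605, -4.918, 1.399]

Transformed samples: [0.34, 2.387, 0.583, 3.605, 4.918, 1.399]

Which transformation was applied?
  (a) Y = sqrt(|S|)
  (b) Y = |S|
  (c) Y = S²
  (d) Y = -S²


Checking option (b) Y = |S|:
  S = 0.34 -> Y = 0.34 ✓
  S = -2.387 -> Y = 2.387 ✓
  S = 0.583 -> Y = 0.583 ✓
All samples match this transformation.

(b) |S|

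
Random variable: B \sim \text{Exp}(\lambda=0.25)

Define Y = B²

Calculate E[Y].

E[B²] = Var(B) + (E[B])² = 16 + 16 = 32

32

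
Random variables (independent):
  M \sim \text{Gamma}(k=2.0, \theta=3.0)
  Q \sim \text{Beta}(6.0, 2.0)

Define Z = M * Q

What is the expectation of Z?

For independent RVs: E[XY] = E[X]*E[Y]
E[M] = 6
E[Q] = 0.75
E[Z] = 6 * 0.75 = 4.5

4.5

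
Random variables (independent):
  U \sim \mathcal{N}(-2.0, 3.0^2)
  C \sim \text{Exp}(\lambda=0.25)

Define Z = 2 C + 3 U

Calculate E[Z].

E[Z] = 3*E[U] + 2*E[C]
E[U] = -2
E[C] = 4
E[Z] = 3*(-2) + 2*4 = 2

2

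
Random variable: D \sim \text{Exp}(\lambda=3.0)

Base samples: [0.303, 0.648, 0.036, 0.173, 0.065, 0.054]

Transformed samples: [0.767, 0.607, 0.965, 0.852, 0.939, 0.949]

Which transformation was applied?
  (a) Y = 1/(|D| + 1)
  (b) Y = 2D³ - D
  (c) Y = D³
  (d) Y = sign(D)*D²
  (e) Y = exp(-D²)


Checking option (a) Y = 1/(|D| + 1):
  D = 0.303 -> Y = 0.767 ✓
  D = 0.648 -> Y = 0.607 ✓
  D = 0.036 -> Y = 0.965 ✓
All samples match this transformation.

(a) 1/(|D| + 1)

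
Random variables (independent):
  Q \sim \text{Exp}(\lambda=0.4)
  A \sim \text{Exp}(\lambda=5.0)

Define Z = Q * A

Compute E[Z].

For independent RVs: E[XY] = E[X]*E[Y]
E[Q] = 2.5
E[A] = 0.2
E[Z] = 2.5 * 0.2 = 0.5

0.5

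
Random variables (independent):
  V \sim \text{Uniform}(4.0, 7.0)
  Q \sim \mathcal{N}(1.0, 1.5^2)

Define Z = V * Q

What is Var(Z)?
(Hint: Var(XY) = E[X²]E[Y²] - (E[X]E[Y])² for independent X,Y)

Var(XY) = E[X²]E[Y²] - (E[X]E[Y])²
E[V] = 5.5, Var(V) = 0.75
E[Q] = 1, Var(Q) = 2.25
E[V²] = 0.75 + 5.5² = 31
E[Q²] = 2.25 + 1² = 3.25
Var(Z) = 31*3.25 - (5.5*1)²
= 100.75 - 30.25 = 70.5

70.5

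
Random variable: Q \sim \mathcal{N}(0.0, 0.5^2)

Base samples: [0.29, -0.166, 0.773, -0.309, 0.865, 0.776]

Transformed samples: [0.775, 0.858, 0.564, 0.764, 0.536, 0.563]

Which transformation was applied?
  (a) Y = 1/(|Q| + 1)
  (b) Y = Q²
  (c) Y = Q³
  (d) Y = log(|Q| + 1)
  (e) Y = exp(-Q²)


Checking option (a) Y = 1/(|Q| + 1):
  Q = 0.29 -> Y = 0.775 ✓
  Q = -0.166 -> Y = 0.858 ✓
  Q = 0.773 -> Y = 0.564 ✓
All samples match this transformation.

(a) 1/(|Q| + 1)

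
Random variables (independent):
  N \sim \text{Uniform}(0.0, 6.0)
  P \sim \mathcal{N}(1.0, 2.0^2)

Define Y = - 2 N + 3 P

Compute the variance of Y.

For independent RVs: Var(aX + bY) = a²Var(X) + b²Var(Y)
Var(N) = 3
Var(P) = 4
Var(Y) = (-2)²*3 + 3²*4
= 4*3 + 9*4 = 48

48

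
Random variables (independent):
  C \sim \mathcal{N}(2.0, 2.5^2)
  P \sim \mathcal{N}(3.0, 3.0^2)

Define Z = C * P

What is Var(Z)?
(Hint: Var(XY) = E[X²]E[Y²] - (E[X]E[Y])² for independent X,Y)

Var(XY) = E[X²]E[Y²] - (E[X]E[Y])²
E[C] = 2, Var(C) = 6.25
E[P] = 3, Var(P) = 9
E[C²] = 6.25 + 2² = 10.25
E[P²] = 9 + 3² = 18
Var(Z) = 10.25*18 - (2*3)²
= 184.5 - 36 = 148.5

148.5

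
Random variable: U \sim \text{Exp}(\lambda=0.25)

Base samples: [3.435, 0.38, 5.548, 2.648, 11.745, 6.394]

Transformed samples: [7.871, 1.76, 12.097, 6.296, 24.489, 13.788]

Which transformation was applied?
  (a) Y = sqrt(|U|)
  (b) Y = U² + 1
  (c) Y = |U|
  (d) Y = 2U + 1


Checking option (d) Y = 2U + 1:
  U = 3.435 -> Y = 7.871 ✓
  U = 0.38 -> Y = 1.76 ✓
  U = 5.548 -> Y = 12.097 ✓
All samples match this transformation.

(d) 2U + 1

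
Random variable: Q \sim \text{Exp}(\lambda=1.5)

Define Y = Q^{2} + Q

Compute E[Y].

E[Y] = 1*E[Q²] + 1*E[Q]
E[Q] = 0.66666667
E[Q²] = Var(Q) + (E[Q])² = 0.44444444 + 0.44444444 = 0.88888889
E[Y] = 1*0.88888889 + 1*0.66666667 = 1.5555556

1.5555556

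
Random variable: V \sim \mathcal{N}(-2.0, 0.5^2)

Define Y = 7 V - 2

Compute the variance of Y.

For Y = aV + b: Var(Y) = a² * Var(V)
Var(V) = 0.5^2 = 0.25
Var(Y) = 7² * 0.25 = 49 * 0.25 = 12.25

12.25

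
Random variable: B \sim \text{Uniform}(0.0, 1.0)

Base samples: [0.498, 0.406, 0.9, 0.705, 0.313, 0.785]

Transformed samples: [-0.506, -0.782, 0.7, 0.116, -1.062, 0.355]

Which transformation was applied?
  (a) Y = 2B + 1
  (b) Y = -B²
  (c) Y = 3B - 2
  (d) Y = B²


Checking option (c) Y = 3B - 2:
  B = 0.498 -> Y = -0.506 ✓
  B = 0.406 -> Y = -0.782 ✓
  B = 0.9 -> Y = 0.7 ✓
All samples match this transformation.

(c) 3B - 2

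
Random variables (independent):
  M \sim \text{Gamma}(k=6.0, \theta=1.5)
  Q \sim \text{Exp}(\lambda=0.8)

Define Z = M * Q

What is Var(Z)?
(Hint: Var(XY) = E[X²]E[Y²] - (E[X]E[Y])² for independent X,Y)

Var(XY) = E[X²]E[Y²] - (E[X]E[Y])²
E[M] = 9, Var(M) = 13.5
E[Q] = 1.25, Var(Q) = 1.5625
E[M²] = 13.5 + 9² = 94.5
E[Q²] = 1.5625 + 1.25² = 3.125
Var(Z) = 94.5*3.125 - (9*1.25)²
= 295.3125 - 126.5625 = 168.75

168.75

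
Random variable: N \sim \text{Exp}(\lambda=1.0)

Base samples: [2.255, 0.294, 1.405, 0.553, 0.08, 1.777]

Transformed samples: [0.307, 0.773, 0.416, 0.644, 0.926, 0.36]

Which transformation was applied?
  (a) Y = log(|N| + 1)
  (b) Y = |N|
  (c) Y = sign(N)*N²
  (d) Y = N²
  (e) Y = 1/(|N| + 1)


Checking option (e) Y = 1/(|N| + 1):
  N = 2.255 -> Y = 0.307 ✓
  N = 0.294 -> Y = 0.773 ✓
  N = 1.405 -> Y = 0.416 ✓
All samples match this transformation.

(e) 1/(|N| + 1)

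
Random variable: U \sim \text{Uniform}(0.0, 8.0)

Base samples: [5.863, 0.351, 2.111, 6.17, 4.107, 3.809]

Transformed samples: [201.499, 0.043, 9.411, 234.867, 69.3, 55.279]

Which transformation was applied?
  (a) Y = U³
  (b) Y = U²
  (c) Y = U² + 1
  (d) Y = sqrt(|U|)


Checking option (a) Y = U³:
  U = 5.863 -> Y = 201.499 ✓
  U = 0.351 -> Y = 0.043 ✓
  U = 2.111 -> Y = 9.411 ✓
All samples match this transformation.

(a) U³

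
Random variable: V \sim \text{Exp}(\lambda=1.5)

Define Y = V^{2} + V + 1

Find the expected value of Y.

E[Y] = 1*E[V²] + 1*E[V] + 1
E[V] = 0.66666667
E[V²] = Var(V) + (E[V])² = 0.44444444 + 0.44444444 = 0.88888889
E[Y] = 1*0.88888889 + 1*0.66666667 + 1 = 2.5555556

2.5555556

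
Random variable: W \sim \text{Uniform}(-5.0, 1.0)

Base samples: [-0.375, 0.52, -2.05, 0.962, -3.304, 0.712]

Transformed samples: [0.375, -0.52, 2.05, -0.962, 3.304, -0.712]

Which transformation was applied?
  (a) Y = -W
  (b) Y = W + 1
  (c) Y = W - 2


Checking option (a) Y = -W:
  W = -0.375 -> Y = 0.375 ✓
  W = 0.52 -> Y = -0.52 ✓
  W = -2.05 -> Y = 2.05 ✓
All samples match this transformation.

(a) -W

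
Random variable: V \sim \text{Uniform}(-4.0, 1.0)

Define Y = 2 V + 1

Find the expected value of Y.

For Y = 2V + 1:
E[Y] = 2 * E[V] + 1
E[V] = (-4 + 1)/2 = -1.5
E[Y] = 2 * (-1.5) + 1 = -2

-2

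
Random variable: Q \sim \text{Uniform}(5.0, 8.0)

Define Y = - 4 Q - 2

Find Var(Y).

For Y = aQ + b: Var(Y) = a² * Var(Q)
Var(Q) = (8 - 5)^2/12 = 0.75
Var(Y) = (-4)² * 0.75 = 16 * 0.75 = 12

12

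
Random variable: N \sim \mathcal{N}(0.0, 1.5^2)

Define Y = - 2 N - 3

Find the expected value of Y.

For Y = -2N - 3:
E[Y] = -2 * E[N] - 3
E[N] = 0.0 = 0
E[Y] = -2 * 0 - 3 = -3

-3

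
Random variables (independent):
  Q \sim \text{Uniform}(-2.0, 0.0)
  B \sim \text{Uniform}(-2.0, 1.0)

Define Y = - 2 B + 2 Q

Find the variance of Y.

For independent RVs: Var(aX + bY) = a²Var(X) + b²Var(Y)
Var(Q) = 0.33333333
Var(B) = 0.75
Var(Y) = 2²*0.33333333 + (-2)²*0.75
= 4*0.33333333 + 4*0.75 = 4.3333333

4.3333333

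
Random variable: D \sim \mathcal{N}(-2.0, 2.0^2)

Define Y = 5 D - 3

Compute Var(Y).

For Y = aD + b: Var(Y) = a² * Var(D)
Var(D) = 2.0^2 = 4
Var(Y) = 5² * 4 = 25 * 4 = 100

100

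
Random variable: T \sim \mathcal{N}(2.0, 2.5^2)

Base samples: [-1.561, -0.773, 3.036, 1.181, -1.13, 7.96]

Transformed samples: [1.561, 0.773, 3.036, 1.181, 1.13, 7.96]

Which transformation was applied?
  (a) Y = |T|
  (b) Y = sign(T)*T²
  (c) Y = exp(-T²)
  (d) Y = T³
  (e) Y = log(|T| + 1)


Checking option (a) Y = |T|:
  T = -1.561 -> Y = 1.561 ✓
  T = -0.773 -> Y = 0.773 ✓
  T = 3.036 -> Y = 3.036 ✓
All samples match this transformation.

(a) |T|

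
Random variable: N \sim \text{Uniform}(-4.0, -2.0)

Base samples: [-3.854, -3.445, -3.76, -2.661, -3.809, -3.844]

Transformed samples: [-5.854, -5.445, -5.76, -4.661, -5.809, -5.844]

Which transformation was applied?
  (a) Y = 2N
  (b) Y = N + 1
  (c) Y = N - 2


Checking option (c) Y = N - 2:
  N = -3.854 -> Y = -5.854 ✓
  N = -3.445 -> Y = -5.445 ✓
  N = -3.76 -> Y = -5.76 ✓
All samples match this transformation.

(c) N - 2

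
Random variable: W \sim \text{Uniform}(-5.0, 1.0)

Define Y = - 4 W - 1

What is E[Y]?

For Y = -4W - 1:
E[Y] = -4 * E[W] - 1
E[W] = (-5 + 1)/2 = -2
E[Y] = -4 * (-2) - 1 = 7

7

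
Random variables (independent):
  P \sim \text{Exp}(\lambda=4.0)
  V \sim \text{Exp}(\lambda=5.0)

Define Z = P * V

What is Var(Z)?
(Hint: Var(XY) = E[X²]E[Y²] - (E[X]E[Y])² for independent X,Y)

Var(XY) = E[X²]E[Y²] - (E[X]E[Y])²
E[P] = 0.25, Var(P) = 0.0625
E[V] = 0.2, Var(V) = 0.04
E[P²] = 0.0625 + 0.25² = 0.125
E[V²] = 0.04 + 0.2² = 0.08
Var(Z) = 0.125*0.08 - (0.25*0.2)²
= 0.01 - 0.0025 = 0.0075

0.0075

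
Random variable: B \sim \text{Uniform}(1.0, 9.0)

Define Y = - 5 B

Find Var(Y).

For Y = aB + b: Var(Y) = a² * Var(B)
Var(B) = (9 - 1)^2/12 = 5.3333333
Var(Y) = (-5)² * 5.3333333 = 25 * 5.3333333 = 133.33333

133.33333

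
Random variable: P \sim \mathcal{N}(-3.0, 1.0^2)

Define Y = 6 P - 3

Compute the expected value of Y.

For Y = 6P - 3:
E[Y] = 6 * E[P] - 3
E[P] = -3.0 = -3
E[Y] = 6 * (-3) - 3 = -21

-21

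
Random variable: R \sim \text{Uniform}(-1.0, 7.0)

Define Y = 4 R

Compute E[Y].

For Y = 4R:
E[Y] = 4 * E[R]
E[R] = (-1 + 7)/2 = 3
E[Y] = 4 * 3 = 12

12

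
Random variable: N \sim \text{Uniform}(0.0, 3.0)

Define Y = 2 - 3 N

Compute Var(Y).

For Y = aN + b: Var(Y) = a² * Var(N)
Var(N) = (3 - 0)^2/12 = 0.75
Var(Y) = (-3)² * 0.75 = 9 * 0.75 = 6.75

6.75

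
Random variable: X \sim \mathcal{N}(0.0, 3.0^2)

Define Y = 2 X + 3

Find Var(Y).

For Y = aX + b: Var(Y) = a² * Var(X)
Var(X) = 3.0^2 = 9
Var(Y) = 2² * 9 = 4 * 9 = 36

36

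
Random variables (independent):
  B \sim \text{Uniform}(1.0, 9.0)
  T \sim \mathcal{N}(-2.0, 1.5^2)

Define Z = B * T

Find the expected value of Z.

For independent RVs: E[XY] = E[X]*E[Y]
E[B] = 5
E[T] = -2
E[Z] = 5 * (-2) = -10

-10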